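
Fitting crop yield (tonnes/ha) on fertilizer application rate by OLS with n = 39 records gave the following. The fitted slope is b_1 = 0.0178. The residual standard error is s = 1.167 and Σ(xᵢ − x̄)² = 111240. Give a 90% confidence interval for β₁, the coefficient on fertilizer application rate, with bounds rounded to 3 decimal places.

(0.012, 0.024)

SE(b_1) = s/√Sₓₓ = 1.167/√111240 = 0.00349897.
df = n − 2 = 37.
t* = t_{0.05, 37} = 1.687094.
Margin = t* × SE = 1.687094 × 0.00349897 = 0.00590.
CI: 0.0178 ± 0.00590 → (0.012, 0.024).
With 90% confidence, each one-unit increase in fertilizer application rate is associated with a change of between 0.012 and 0.024 tonnes/ha in crop yield.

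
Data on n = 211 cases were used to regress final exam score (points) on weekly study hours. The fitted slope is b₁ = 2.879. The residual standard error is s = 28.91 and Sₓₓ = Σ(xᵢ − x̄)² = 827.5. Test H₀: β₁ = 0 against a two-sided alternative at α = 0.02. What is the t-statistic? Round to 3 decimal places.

SE(b₁) = s/√Sₓₓ = 28.91/√827.5 = 1.005.
t = 2.879 / 1.005 = 2.865.
df = n − 2 = 209.
Two-sided p ≈ 0.0046, which is < 0.02, so reject H₀.
There is evidence that weekly study hours is associated with final exam score.

t = 2.865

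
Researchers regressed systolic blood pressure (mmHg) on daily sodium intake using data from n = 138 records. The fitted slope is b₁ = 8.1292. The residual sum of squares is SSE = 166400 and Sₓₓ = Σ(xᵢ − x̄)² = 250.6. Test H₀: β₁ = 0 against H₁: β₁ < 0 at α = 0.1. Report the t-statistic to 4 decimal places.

MSE = SSE/(n − 2) = 166400/136 = 1223.53.
SE(b₁) = √(MSE/Sₓₓ) = √(1223.53/250.6) = 2.20962.
t = 8.1292 / 2.20962 = 3.6790.
df = n − 2 = 136.
One-sided p ≈ 0.9998, which is ≥ 0.1, so fail to reject H₀.
The data do not give significant evidence that the true slope on daily sodium intake is negative.

t = 3.6790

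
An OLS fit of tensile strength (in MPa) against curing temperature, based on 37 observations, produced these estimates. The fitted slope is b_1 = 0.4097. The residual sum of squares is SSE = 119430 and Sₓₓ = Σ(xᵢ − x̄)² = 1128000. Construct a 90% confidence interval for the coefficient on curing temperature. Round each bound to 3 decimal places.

MSE = SSE/(n − 2) = 119430/35 = 3412.29.
SE(b_1) = √(MSE/Sₓₓ) = √(3412.29/1128000) = 0.0550007.
df = n − 2 = 35.
t* = t_{0.05, 35} = 1.689572.
Margin = t* × SE = 1.689572 × 0.0550007 = 0.09293.
CI: 0.4097 ± 0.09293 → (0.317, 0.503).
With 90% confidence, each one-unit increase in curing temperature is associated with a change of between 0.317 and 0.503 MPa in tensile strength.

(0.317, 0.503)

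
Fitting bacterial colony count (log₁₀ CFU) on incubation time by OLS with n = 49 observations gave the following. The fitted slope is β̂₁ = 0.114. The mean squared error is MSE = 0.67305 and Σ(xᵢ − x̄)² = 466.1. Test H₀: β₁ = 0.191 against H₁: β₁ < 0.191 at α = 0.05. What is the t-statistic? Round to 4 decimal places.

SE(β̂₁) = √(MSE/Sₓₓ) = √(0.67305/466.1) = 0.038.
t = (0.114 − 0.191) / 0.038 = -2.0263.
df = n − 2 = 47.
One-sided p ≈ 0.0242, which is < 0.05, so reject H₀.
There is evidence that the true slope on incubation time is below 0.191 log₁₀ CFU per unit.

t = -2.0263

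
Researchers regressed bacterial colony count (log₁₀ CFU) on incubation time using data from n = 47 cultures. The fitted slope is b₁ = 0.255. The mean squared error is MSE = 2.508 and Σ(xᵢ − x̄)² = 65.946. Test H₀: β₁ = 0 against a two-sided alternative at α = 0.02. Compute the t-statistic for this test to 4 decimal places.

t = 1.3076

SE(b₁) = √(MSE/Sₓₓ) = √(2.508/65.946) = 0.195016.
t = 0.255 / 0.195016 = 1.3076.
df = n − 2 = 45.
Two-sided p ≈ 0.1977, which is ≥ 0.02, so fail to reject H₀.
The data do not give significant evidence of an association between incubation time and bacterial colony count.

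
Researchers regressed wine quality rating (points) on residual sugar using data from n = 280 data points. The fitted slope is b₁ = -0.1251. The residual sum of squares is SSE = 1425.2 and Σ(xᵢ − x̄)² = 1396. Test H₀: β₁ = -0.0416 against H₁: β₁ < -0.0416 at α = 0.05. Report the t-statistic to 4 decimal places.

t = -1.3779

MSE = SSE/(n − 2) = 1425.2/278 = 5.12662.
SE(b₁) = √(MSE/Sₓₓ) = √(5.12662/1396) = 0.0606.
t = (-0.1251 − (-0.0416)) / 0.0606 = -1.3779.
df = n − 2 = 278.
One-sided p ≈ 0.0847, which is ≥ 0.05, so fail to reject H₀.
The data do not give significant evidence that the true slope on residual sugar is below -0.0416 points per unit.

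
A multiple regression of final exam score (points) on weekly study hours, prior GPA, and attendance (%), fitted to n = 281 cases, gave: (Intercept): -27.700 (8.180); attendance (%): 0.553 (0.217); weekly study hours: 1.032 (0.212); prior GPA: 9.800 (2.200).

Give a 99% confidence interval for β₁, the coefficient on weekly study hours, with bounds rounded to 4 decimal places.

Read off: b = 1.032, SE = 0.212 for weekly study hours.
df = n − k − 1 = 281 − 3 − 1 = 277.
t* = t_{0.005, 277} = 2.593694.
Margin = t* × SE = 2.593694 × 0.212 = 0.549863.
CI: 1.032 ± 0.549863 → (0.4821, 1.5819).

(0.4821, 1.5819)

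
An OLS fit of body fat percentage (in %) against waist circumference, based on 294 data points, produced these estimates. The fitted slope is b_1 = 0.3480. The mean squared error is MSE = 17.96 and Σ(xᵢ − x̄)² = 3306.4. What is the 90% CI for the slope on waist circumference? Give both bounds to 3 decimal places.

SE(b_1) = √(MSE/Sₓₓ) = √(17.96/3306.4) = 0.0737014.
df = n − 2 = 292.
t* = t_{0.05, 292} = 1.650089.
Margin = t* × SE = 1.650089 × 0.0737014 = 0.12161.
CI: 0.3480 ± 0.12161 → (0.226, 0.470).
With 90% confidence, each one-unit increase in waist circumference is associated with a change of between 0.226 and 0.470 % in body fat percentage.

(0.226, 0.470)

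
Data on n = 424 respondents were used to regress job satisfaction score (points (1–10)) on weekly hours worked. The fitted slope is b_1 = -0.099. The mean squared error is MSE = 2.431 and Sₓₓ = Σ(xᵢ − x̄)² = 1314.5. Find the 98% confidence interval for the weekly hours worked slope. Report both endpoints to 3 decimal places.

(-0.199, 0.001)

SE(b_1) = √(MSE/Sₓₓ) = √(2.431/1314.5) = 0.0430043.
df = n − 2 = 422.
t* = t_{0.01, 422} = 2.335217.
Margin = t* × SE = 2.335217 × 0.0430043 = 0.10042.
CI: -0.099 ± 0.10042 → (-0.199, 0.001).
With 98% confidence, each one-unit increase in weekly hours worked is associated with a change of between -0.199 and 0.001 points (1–10) in job satisfaction score.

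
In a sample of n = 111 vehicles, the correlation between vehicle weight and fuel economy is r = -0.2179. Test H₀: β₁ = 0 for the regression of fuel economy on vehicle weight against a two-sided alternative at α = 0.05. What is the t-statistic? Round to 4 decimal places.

t = -2.3310

t = r·√(n − 2)/√(1 − r²) = -0.2179·√109/√0.95252 = -2.3310.
df = n − 2 = 109.
Two-sided p ≈ 0.0216, which is < 0.05, so reject H₀.
There is evidence of a linear association between vehicle weight and fuel economy.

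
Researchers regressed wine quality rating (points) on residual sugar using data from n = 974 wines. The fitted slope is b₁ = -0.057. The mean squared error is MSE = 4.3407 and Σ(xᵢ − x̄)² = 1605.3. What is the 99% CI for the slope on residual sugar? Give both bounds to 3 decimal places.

(-0.191, 0.077)

SE(b₁) = √(MSE/Sₓₓ) = √(4.3407/1605.3) = 0.0519998.
df = n − 2 = 972.
t* = t_{0.005, 972} = 2.580897.
Margin = t* × SE = 2.580897 × 0.0519998 = 0.13421.
CI: -0.057 ± 0.13421 → (-0.191, 0.077).
With 99% confidence, each one-unit increase in residual sugar is associated with a change of between -0.191 and 0.077 points in wine quality rating.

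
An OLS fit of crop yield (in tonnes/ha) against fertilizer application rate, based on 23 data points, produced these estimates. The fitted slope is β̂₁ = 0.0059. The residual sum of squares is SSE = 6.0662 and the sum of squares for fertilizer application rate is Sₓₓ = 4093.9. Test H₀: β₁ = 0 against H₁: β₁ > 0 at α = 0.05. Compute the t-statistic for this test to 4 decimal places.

t = 0.7024

MSE = SSE/(n − 2) = 6.0662/21 = 0.288867.
SE(β̂₁) = √(MSE/Sₓₓ) = √(0.288867/4093.9) = 0.00840002.
t = 0.0059 / 0.00840002 = 0.7024.
df = n − 2 = 21.
One-sided p ≈ 0.2451, which is ≥ 0.05, so fail to reject H₀.
The data do not give significant evidence that the true slope on fertilizer application rate is positive.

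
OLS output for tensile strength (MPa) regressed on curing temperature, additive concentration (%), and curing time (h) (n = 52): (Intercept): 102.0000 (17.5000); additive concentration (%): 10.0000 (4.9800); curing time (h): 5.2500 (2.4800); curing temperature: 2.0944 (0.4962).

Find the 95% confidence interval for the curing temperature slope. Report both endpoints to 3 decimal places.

Read off: b = 2.0944, SE = 0.4962 for curing temperature.
df = n − k − 1 = 52 − 3 − 1 = 48.
t* = t_{0.025, 48} = 2.010635.
Margin = t* × SE = 2.010635 × 0.4962 = 0.99768.
CI: 2.0944 ± 0.99768 → (1.097, 3.092).

(1.097, 3.092)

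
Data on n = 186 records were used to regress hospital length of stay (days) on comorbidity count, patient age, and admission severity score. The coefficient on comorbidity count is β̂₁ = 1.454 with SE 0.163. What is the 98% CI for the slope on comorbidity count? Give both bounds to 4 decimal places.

df = n − k − 1 = 186 − 3 − 1 = 182.
t* = t_{0.01, 182} = 2.347011.
Margin = t* × SE = 2.347011 × 0.163 = 0.382563.
CI: 1.454 ± 0.382563 → (1.0714, 1.8366).
With 98% confidence, each one-unit increase in comorbidity count is associated with a change of between 1.0714 and 1.8366 days in hospital length of stay, holding the other predictors fixed.

(1.0714, 1.8366)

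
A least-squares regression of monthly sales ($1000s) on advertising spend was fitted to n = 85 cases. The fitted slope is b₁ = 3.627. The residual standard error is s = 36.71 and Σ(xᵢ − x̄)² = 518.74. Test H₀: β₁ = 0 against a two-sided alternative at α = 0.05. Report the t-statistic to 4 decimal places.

SE(b₁) = s/√Sₓₓ = 36.71/√518.74 = 1.61179.
t = 3.627 / 1.61179 = 2.2503.
df = n − 2 = 83.
Two-sided p ≈ 0.0271, which is < 0.05, so reject H₀.
There is evidence that advertising spend is associated with monthly sales.

t = 2.2503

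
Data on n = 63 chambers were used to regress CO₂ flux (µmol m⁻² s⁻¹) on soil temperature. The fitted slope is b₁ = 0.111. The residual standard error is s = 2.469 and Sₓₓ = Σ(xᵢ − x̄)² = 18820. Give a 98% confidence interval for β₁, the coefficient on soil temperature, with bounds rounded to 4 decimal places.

(0.0680, 0.1540)

SE(b₁) = s/√Sₓₓ = 2.469/√18820 = 0.0179975.
df = n − 2 = 61.
t* = t_{0.01, 61} = 2.389047.
Margin = t* × SE = 2.389047 × 0.0179975 = 0.042997.
CI: 0.111 ± 0.042997 → (0.0680, 0.1540).
With 98% confidence, each one-unit increase in soil temperature is associated with a change of between 0.0680 and 0.1540 µmol m⁻² s⁻¹ in CO₂ flux.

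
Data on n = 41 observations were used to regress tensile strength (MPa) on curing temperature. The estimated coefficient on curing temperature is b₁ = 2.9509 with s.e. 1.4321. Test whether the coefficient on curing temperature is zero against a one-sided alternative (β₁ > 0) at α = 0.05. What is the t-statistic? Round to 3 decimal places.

t = 2.061

H₀: β₁ = 0 vs H₁: β₁ > 0.
t = (b₁ − β₁⁰)/SE = 2.9509 / 1.4321 = 2.061.
df = n − 2 = 41 − 2 = 39.
One-sided p ≈ 0.0230, which is < 0.05, so reject H₀.
There is evidence that the true slope on curing temperature is positive.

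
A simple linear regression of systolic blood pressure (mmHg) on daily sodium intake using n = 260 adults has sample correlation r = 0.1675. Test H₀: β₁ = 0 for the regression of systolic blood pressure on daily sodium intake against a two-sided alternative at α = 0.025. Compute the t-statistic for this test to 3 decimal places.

t = r·√(n − 2)/√(1 − r²) = 0.1675·√258/√0.971944 = 2.729.
df = n − 2 = 258.
Two-sided p ≈ 0.0068, which is < 0.025, so reject H₀.
There is evidence of a linear association between daily sodium intake and systolic blood pressure.

t = 2.729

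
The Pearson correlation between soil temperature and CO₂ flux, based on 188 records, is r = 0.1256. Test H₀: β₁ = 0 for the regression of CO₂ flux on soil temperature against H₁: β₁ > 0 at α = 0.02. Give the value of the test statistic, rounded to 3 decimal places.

t = 1.727

t = r·√(n − 2)/√(1 − r²) = 0.1256·√186/√0.984225 = 1.727.
df = n − 2 = 186.
One-sided p ≈ 0.0429, which is ≥ 0.02, so fail to reject H₀.
The data do not give significant evidence of a linear association between soil temperature and CO₂ flux.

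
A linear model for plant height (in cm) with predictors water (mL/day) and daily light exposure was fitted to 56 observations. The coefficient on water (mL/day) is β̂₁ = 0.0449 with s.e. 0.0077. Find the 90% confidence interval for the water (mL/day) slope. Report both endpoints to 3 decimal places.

(0.032, 0.058)

df = n − k − 1 = 56 − 2 − 1 = 53.
t* = t_{0.05, 53} = 1.674116.
Margin = t* × SE = 1.674116 × 0.0077 = 0.01289.
CI: 0.0449 ± 0.01289 → (0.032, 0.058).
With 90% confidence, each one-unit increase in water (mL/day) is associated with a change of between 0.032 and 0.058 cm in plant height, holding the other predictors fixed.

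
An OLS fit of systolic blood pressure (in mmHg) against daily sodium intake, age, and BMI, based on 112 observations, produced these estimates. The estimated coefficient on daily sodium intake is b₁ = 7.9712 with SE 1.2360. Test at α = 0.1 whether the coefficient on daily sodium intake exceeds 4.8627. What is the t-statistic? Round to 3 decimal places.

H₀: β₁ = 4.8627 vs H₁: β₁ > 4.8627.
t = (b₁ − β₁⁰)/SE = (7.9712 − 4.8627) / 1.2360 = 2.515.
df = n − k − 1 = 112 − 3 − 1 = 108.
One-sided p ≈ 0.0067, which is < 0.1, so reject H₀.
There is evidence that the true slope on daily sodium intake exceeds 4.8627 mmHg per unit, holding the other predictors fixed.

t = 2.515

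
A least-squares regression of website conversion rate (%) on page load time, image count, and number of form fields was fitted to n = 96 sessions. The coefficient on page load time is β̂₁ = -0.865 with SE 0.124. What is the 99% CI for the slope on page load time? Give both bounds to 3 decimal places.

(-1.191, -0.539)

df = n − k − 1 = 96 − 3 − 1 = 92.
t* = t_{0.005, 92} = 2.63033.
Margin = t* × SE = 2.63033 × 0.124 = 0.32616.
CI: -0.865 ± 0.32616 → (-1.191, -0.539).
With 99% confidence, each one-unit increase in page load time is associated with a change of between -1.191 and -0.539 % in website conversion rate, holding the other predictors fixed.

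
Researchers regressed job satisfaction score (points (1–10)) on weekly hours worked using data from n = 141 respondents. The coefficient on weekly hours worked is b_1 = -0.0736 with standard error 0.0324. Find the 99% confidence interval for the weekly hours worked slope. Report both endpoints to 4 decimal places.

(-0.1582, 0.0110)

df = n − 2 = 141 − 2 = 139.
t* = t_{0.005, 139} = 2.611662.
Margin = t* × SE = 2.611662 × 0.0324 = 0.084618.
CI: -0.0736 ± 0.084618 → (-0.1582, 0.0110).
With 99% confidence, each one-unit increase in weekly hours worked is associated with a change of between -0.1582 and 0.0110 points (1–10) in job satisfaction score.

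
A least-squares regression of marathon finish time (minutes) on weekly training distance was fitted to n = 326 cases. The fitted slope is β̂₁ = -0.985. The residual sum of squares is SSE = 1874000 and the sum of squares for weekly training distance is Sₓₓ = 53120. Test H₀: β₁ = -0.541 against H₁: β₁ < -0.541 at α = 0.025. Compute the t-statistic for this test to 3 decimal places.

MSE = SSE/(n − 2) = 1874000/324 = 5783.95.
SE(β̂₁) = √(MSE/Sₓₓ) = √(5783.95/53120) = 0.329977.
t = (-0.985 − (-0.541)) / 0.329977 = -1.346.
df = n − 2 = 324.
One-sided p ≈ 0.0897, which is ≥ 0.025, so fail to reject H₀.
The data do not give significant evidence that the true slope on weekly training distance is below -0.541 minutes per unit.

t = -1.346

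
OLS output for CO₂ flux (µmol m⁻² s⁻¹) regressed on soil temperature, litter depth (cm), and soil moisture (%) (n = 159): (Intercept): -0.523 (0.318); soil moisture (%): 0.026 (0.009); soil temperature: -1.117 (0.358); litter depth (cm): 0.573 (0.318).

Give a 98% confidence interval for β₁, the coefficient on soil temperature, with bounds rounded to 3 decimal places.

Read off: b = -1.117, SE = 0.358 for soil temperature.
df = n − k − 1 = 159 − 3 − 1 = 155.
t* = t_{0.01, 155} = 2.350646.
Margin = t* × SE = 2.350646 × 0.358 = 0.84153.
CI: -1.117 ± 0.84153 → (-1.959, -0.275).

(-1.959, -0.275)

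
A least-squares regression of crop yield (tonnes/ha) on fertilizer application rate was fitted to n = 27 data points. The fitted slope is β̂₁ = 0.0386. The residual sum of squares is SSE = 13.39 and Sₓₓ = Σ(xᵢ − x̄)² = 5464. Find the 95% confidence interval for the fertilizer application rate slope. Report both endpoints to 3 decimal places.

(0.018, 0.059)

MSE = SSE/(n − 2) = 13.39/25 = 0.5356.
SE(β̂₁) = √(MSE/Sₓₓ) = √(0.5356/5464) = 0.00990068.
df = n − 2 = 25.
t* = t_{0.025, 25} = 2.059539.
Margin = t* × SE = 2.059539 × 0.00990068 = 0.02039.
CI: 0.0386 ± 0.02039 → (0.018, 0.059).
With 95% confidence, each one-unit increase in fertilizer application rate is associated with a change of between 0.018 and 0.059 tonnes/ha in crop yield.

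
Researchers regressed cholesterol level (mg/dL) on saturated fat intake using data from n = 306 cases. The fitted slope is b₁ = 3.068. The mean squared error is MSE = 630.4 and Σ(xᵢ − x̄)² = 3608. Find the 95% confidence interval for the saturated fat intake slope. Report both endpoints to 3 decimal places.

(2.245, 3.891)

SE(b₁) = √(MSE/Sₓₓ) = √(630.4/3608) = 0.417999.
df = n − 2 = 304.
t* = t_{0.025, 304} = 1.967798.
Margin = t* × SE = 1.967798 × 0.417999 = 0.82254.
CI: 3.068 ± 0.82254 → (2.245, 3.891).
With 95% confidence, each one-unit increase in saturated fat intake is associated with a change of between 2.245 and 3.891 mg/dL in cholesterol level.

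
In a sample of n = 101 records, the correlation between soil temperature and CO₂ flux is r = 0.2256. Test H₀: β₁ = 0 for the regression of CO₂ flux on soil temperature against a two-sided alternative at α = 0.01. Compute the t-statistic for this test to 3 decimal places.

t = 2.304

t = r·√(n − 2)/√(1 − r²) = 0.2256·√99/√0.949105 = 2.304.
df = n − 2 = 99.
Two-sided p ≈ 0.0233, which is ≥ 0.01, so fail to reject H₀.
The data do not give significant evidence of a linear association between soil temperature and CO₂ flux.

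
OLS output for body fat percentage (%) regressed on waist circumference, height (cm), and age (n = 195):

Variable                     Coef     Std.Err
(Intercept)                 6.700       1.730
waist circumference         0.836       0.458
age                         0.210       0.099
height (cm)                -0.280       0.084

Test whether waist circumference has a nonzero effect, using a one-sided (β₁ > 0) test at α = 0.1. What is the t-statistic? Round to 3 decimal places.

Read off: b = 0.836, SE = 0.458 for waist circumference.
H₀: β₁ = 0 vs H₁: β₁ > 0.
t = 0.836 / 0.458 = 1.825.
df = n − k − 1 = 195 − 3 − 1 = 191.
One-sided p ≈ 0.0348, which is < 0.1, so reject H₀.
There is evidence that the true slope on waist circumference is positive, holding the other predictors fixed.

t = 1.825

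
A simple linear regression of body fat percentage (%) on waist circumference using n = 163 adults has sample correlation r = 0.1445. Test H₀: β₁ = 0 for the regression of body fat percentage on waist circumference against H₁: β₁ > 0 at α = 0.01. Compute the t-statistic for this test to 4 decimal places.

t = r·√(n − 2)/√(1 − r²) = 0.1445·√161/√0.97912 = 1.8529.
df = n − 2 = 161.
One-sided p ≈ 0.0329, which is ≥ 0.01, so fail to reject H₀.
The data do not give significant evidence of a linear association between waist circumference and body fat percentage.

t = 1.8529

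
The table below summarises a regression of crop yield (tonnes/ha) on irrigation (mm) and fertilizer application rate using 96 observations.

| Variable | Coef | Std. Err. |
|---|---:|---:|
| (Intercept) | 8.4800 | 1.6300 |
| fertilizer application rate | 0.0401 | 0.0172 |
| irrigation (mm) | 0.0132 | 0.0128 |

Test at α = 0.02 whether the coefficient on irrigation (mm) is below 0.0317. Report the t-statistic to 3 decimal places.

t = -1.445

Read off: b = 0.0132, SE = 0.0128 for irrigation (mm).
H₀: β₁ = 0.0317 vs H₁: β₁ < 0.0317.
t = (0.0132 − 0.0317) / 0.0128 = -1.445.
df = n − k − 1 = 96 − 2 − 1 = 93.
One-sided p ≈ 0.0759, which is ≥ 0.02, so fail to reject H₀.
The data do not give significant evidence that the true slope on irrigation (mm) is below 0.0317 tonnes/ha per unit, holding the other predictors fixed.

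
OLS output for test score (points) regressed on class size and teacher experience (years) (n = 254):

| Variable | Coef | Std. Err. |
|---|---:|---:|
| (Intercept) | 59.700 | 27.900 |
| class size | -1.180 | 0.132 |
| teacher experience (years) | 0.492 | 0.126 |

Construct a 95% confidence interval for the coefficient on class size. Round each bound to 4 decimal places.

(-1.4400, -0.9200)

Read off: b = -1.180, SE = 0.132 for class size.
df = n − k − 1 = 254 − 2 − 1 = 251.
t* = t_{0.025, 251} = 1.96946.
Margin = t* × SE = 1.96946 × 0.132 = 0.259969.
CI: -1.180 ± 0.259969 → (-1.4400, -0.9200).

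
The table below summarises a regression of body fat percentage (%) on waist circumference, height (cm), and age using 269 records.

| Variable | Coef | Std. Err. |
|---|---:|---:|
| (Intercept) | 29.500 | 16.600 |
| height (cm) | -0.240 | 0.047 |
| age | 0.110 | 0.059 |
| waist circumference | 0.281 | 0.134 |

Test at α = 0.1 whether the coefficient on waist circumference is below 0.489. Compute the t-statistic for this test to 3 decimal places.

t = -1.552

Read off: b = 0.281, SE = 0.134 for waist circumference.
H₀: β₁ = 0.489 vs H₁: β₁ < 0.489.
t = (0.281 − 0.489) / 0.134 = -1.552.
df = n − k − 1 = 269 − 3 − 1 = 265.
One-sided p ≈ 0.0609, which is < 0.1, so reject H₀.
There is evidence that the true slope on waist circumference is below 0.489 % per unit, holding the other predictors fixed.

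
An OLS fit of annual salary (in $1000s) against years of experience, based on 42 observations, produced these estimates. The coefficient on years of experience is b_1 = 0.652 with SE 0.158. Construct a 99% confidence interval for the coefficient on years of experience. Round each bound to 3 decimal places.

df = n − 2 = 42 − 2 = 40.
t* = t_{0.005, 40} = 2.704459.
Margin = t* × SE = 2.704459 × 0.158 = 0.42730.
CI: 0.652 ± 0.42730 → (0.225, 1.079).
With 99% confidence, each one-unit increase in years of experience is associated with a change of between 0.225 and 1.079 $1000s in annual salary.

(0.225, 1.079)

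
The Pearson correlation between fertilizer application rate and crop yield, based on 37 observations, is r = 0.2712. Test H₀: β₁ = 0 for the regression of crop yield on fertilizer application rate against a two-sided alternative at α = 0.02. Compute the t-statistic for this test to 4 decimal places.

t = r·√(n − 2)/√(1 − r²) = 0.2712·√35/√0.926451 = 1.6669.
df = n − 2 = 35.
Two-sided p ≈ 0.1045, which is ≥ 0.02, so fail to reject H₀.
The data do not give significant evidence of a linear association between fertilizer application rate and crop yield.

t = 1.6669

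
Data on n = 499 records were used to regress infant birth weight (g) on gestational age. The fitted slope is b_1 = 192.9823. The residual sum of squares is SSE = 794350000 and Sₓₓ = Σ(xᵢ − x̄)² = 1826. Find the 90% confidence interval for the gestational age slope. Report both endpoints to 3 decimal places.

MSE = SSE/(n − 2) = 794350000/497 = 1.59829e+06.
SE(b_1) = √(MSE/Sₓₓ) = √(1.59829e+06/1826) = 29.5854.
df = n − 2 = 497.
t* = t_{0.05, 497} = 1.647925.
Margin = t* × SE = 1.647925 × 29.5854 = 48.75452.
CI: 192.9823 ± 48.75452 → (144.228, 241.737).
With 90% confidence, each one-unit increase in gestational age is associated with a change of between 144.228 and 241.737 g in infant birth weight.

(144.228, 241.737)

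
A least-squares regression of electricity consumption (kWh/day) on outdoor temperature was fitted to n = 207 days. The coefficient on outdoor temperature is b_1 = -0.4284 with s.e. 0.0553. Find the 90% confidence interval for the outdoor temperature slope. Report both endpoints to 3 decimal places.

df = n − 2 = 207 − 2 = 205.
t* = t_{0.05, 205} = 1.652321.
Margin = t* × SE = 1.652321 × 0.0553 = 0.09137.
CI: -0.4284 ± 0.09137 → (-0.520, -0.337).
With 90% confidence, each one-unit increase in outdoor temperature is associated with a change of between -0.520 and -0.337 kWh/day in electricity consumption.

(-0.520, -0.337)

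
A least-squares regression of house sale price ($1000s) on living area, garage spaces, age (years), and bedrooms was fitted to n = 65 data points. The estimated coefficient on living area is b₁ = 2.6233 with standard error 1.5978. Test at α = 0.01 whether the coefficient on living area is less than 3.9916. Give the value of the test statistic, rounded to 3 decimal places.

t = -0.856

H₀: β₁ = 3.9916 vs H₁: β₁ < 3.9916.
t = (b₁ − β₁⁰)/SE = (2.6233 − 3.9916) / 1.5978 = -0.856.
df = n − k − 1 = 65 − 4 − 1 = 60.
One-sided p ≈ 0.1976, which is ≥ 0.01, so fail to reject H₀.
The data do not give significant evidence that the true slope on living area is below 3.9916 $1000s per unit, holding the other predictors fixed.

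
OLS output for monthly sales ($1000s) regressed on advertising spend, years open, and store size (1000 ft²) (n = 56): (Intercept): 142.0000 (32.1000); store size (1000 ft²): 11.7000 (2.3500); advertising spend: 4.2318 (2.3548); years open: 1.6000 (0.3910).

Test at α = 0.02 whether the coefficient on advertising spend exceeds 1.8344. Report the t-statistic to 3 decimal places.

t = 1.018

Read off: b = 4.2318, SE = 2.3548 for advertising spend.
H₀: β₁ = 1.8344 vs H₁: β₁ > 1.8344.
t = (4.2318 − 1.8344) / 2.3548 = 1.018.
df = n − k − 1 = 56 − 3 − 1 = 52.
One-sided p ≈ 0.1567, which is ≥ 0.02, so fail to reject H₀.
The data do not give significant evidence that the true slope on advertising spend exceeds 1.8344 $1000s per unit, holding the other predictors fixed.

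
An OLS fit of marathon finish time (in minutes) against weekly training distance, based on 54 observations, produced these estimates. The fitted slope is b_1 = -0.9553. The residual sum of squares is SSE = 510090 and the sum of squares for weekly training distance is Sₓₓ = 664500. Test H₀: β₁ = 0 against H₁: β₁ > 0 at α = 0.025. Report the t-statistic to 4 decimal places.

MSE = SSE/(n − 2) = 510090/52 = 9809.42.
SE(b_1) = √(MSE/Sₓₓ) = √(9809.42/664500) = 0.121499.
t = -0.9553 / 0.121499 = -7.8626.
df = n − 2 = 52.
One-sided p ≈ 1.0000, which is ≥ 0.025, so fail to reject H₀.
The data do not give significant evidence that the true slope on weekly training distance is positive.

t = -7.8626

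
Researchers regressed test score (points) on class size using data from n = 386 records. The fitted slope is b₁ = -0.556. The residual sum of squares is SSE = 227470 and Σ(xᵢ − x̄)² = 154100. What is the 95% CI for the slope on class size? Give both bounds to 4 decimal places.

(-0.6779, -0.4341)

MSE = SSE/(n − 2) = 227470/384 = 592.37.
SE(b₁) = √(MSE/Sₓₓ) = √(592.37/154100) = 0.0620005.
df = n − 2 = 384.
t* = t_{0.025, 384} = 1.966161.
Margin = t* × SE = 1.966161 × 0.0620005 = 0.121903.
CI: -0.556 ± 0.121903 → (-0.6779, -0.4341).
With 95% confidence, each one-unit increase in class size is associated with a change of between -0.6779 and -0.4341 points in test score.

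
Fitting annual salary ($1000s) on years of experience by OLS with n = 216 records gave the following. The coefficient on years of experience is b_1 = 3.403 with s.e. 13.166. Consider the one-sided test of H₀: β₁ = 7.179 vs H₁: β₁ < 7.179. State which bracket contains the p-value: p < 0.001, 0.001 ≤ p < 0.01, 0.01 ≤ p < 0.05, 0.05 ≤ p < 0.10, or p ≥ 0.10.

t = (3.403 − 7.179) / 13.166 = -0.287.
df = n − 2 = 216 − 2 = 214.
One-sided p = P(T_{214} < t) ≈ 0.3873.
So p ≥ 0.10.

p ≥ 0.10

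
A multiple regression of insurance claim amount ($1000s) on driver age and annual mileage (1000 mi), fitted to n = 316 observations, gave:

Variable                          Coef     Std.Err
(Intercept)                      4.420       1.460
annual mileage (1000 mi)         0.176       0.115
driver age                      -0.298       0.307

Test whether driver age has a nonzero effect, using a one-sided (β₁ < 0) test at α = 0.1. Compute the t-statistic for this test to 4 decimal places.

Read off: b = -0.298, SE = 0.307 for driver age.
H₀: β₁ = 0 vs H₁: β₁ < 0.
t = -0.298 / 0.307 = -0.9707.
df = n − k − 1 = 316 − 2 − 1 = 313.
One-sided p ≈ 0.1662, which is ≥ 0.1, so fail to reject H₀.
The data do not give significant evidence that the true slope on driver age is negative, holding the other predictors fixed.

t = -0.9707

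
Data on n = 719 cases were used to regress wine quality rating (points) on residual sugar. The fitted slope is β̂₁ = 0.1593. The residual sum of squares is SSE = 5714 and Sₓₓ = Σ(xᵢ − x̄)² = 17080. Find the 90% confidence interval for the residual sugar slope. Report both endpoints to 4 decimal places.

MSE = SSE/(n − 2) = 5714/717 = 7.96932.
SE(β̂₁) = √(MSE/Sₓₓ) = √(7.96932/17080) = 0.0216006.
df = n − 2 = 717.
t* = t_{0.05, 717} = 1.646982.
Margin = t* × SE = 1.646982 × 0.0216006 = 0.035576.
CI: 0.1593 ± 0.035576 → (0.1237, 0.1949).
With 90% confidence, each one-unit increase in residual sugar is associated with a change of between 0.1237 and 0.1949 points in wine quality rating.

(0.1237, 0.1949)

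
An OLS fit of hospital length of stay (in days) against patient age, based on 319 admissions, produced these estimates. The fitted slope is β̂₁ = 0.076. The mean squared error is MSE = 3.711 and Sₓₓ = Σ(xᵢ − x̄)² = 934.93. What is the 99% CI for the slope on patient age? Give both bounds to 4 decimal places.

SE(β̂₁) = √(MSE/Sₓₓ) = √(3.711/934.93) = 0.0630022.
df = n − 2 = 317.
t* = t_{0.005, 317} = 2.591427.
Margin = t* × SE = 2.591427 × 0.0630022 = 0.163266.
CI: 0.076 ± 0.163266 → (-0.0873, 0.2393).
With 99% confidence, each one-unit increase in patient age is associated with a change of between -0.0873 and 0.2393 days in hospital length of stay.

(-0.0873, 0.2393)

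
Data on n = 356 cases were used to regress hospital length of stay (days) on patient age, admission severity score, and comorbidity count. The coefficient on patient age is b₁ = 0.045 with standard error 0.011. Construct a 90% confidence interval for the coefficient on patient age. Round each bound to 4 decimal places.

(0.0269, 0.0631)

df = n − k − 1 = 356 − 3 − 1 = 352.
t* = t_{0.05, 352} = 1.649194.
Margin = t* × SE = 1.649194 × 0.011 = 0.018141.
CI: 0.045 ± 0.018141 → (0.0269, 0.0631).
With 90% confidence, each one-unit increase in patient age is associated with a change of between 0.0269 and 0.0631 days in hospital length of stay, holding the other predictors fixed.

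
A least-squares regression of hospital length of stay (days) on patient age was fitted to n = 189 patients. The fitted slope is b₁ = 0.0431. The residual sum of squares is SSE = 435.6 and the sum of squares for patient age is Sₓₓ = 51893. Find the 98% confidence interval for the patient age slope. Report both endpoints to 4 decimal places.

(0.0274, 0.0588)

MSE = SSE/(n − 2) = 435.6/187 = 2.32941.
SE(b₁) = √(MSE/Sₓₓ) = √(2.32941/51893) = 0.00669991.
df = n − 2 = 187.
t* = t_{0.01, 187} = 2.346454.
Margin = t* × SE = 2.346454 × 0.00669991 = 0.015721.
CI: 0.0431 ± 0.015721 → (0.0274, 0.0588).
With 98% confidence, each one-unit increase in patient age is associated with a change of between 0.0274 and 0.0588 days in hospital length of stay.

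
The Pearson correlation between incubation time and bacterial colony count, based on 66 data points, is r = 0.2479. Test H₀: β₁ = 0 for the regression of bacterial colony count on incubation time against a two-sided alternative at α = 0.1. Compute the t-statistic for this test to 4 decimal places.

t = 2.0471

t = r·√(n − 2)/√(1 − r²) = 0.2479·√64/√0.938546 = 2.0471.
df = n − 2 = 64.
Two-sided p ≈ 0.0448, which is < 0.1, so reject H₀.
There is evidence of a linear association between incubation time and bacterial colony count.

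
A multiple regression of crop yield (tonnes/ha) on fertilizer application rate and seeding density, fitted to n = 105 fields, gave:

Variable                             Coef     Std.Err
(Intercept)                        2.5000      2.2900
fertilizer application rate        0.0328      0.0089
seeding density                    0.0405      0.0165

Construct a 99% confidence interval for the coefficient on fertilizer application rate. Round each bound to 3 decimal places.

Read off: b = 0.0328, SE = 0.0089 for fertilizer application rate.
df = n − k − 1 = 105 − 2 − 1 = 102.
t* = t_{0.005, 102} = 2.624891.
Margin = t* × SE = 2.624891 × 0.0089 = 0.02336.
CI: 0.0328 ± 0.02336 → (0.009, 0.056).

(0.009, 0.056)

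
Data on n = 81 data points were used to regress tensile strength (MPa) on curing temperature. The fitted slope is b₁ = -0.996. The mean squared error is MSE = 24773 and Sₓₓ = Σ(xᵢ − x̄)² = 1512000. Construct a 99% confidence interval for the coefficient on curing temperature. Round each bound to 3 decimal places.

(-1.334, -0.658)

SE(b₁) = √(MSE/Sₓₓ) = √(24773/1512000) = 0.128001.
df = n − 2 = 79.
t* = t_{0.005, 79} = 2.639505.
Margin = t* × SE = 2.639505 × 0.128001 = 0.33786.
CI: -0.996 ± 0.33786 → (-1.334, -0.658).
With 99% confidence, each one-unit increase in curing temperature is associated with a change of between -1.334 and -0.658 MPa in tensile strength.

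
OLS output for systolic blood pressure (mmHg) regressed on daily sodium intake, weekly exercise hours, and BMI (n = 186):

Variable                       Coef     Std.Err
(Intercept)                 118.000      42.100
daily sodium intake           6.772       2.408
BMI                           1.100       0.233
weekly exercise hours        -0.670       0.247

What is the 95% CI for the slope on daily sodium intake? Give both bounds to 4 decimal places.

Read off: b = 6.772, SE = 2.408 for daily sodium intake.
df = n − k − 1 = 186 − 3 − 1 = 182.
t* = t_{0.025, 182} = 1.973084.
Margin = t* × SE = 1.973084 × 2.408 = 4.751186.
CI: 6.772 ± 4.751186 → (2.0208, 11.5232).

(2.0208, 11.5232)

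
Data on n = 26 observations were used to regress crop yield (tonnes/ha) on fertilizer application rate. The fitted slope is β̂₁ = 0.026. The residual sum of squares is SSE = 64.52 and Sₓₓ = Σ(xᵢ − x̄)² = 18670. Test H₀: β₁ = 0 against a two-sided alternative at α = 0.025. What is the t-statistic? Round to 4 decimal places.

t = 2.1667

MSE = SSE/(n − 2) = 64.52/24 = 2.68833.
SE(β̂₁) = √(MSE/Sₓₓ) = √(2.68833/18670) = 0.0119997.
t = 0.026 / 0.0119997 = 2.1667.
df = n − 2 = 24.
Two-sided p ≈ 0.0404, which is ≥ 0.025, so fail to reject H₀.
The data do not give significant evidence of an association between fertilizer application rate and crop yield.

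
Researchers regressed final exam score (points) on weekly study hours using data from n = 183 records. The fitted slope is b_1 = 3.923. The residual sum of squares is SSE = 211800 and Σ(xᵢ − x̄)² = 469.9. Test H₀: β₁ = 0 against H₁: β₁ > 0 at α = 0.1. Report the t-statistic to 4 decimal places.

MSE = SSE/(n − 2) = 211800/181 = 1170.17.
SE(b_1) = √(MSE/Sₓₓ) = √(1170.17/469.9) = 1.57805.
t = 3.923 / 1.57805 = 2.4860.
df = n − 2 = 181.
One-sided p ≈ 0.0069, which is < 0.1, so reject H₀.
There is evidence that the true slope on weekly study hours is positive.

t = 2.4860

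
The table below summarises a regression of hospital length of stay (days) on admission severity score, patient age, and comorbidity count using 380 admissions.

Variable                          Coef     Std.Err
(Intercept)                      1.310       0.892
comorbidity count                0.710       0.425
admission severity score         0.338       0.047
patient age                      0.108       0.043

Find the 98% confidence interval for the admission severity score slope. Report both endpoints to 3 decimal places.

(0.228, 0.448)

Read off: b = 0.338, SE = 0.047 for admission severity score.
df = n − k − 1 = 380 − 3 − 1 = 376.
t* = t_{0.01, 376} = 2.336306.
Margin = t* × SE = 2.336306 × 0.047 = 0.10981.
CI: 0.338 ± 0.10981 → (0.228, 0.448).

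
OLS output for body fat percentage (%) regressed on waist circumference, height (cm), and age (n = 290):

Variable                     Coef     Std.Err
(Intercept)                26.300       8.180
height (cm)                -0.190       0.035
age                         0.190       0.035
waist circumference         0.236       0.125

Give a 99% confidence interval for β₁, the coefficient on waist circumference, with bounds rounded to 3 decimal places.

Read off: b = 0.236, SE = 0.125 for waist circumference.
df = n − k − 1 = 290 − 3 − 1 = 286.
t* = t_{0.005, 286} = 2.593129.
Margin = t* × SE = 2.593129 × 0.125 = 0.32414.
CI: 0.236 ± 0.32414 → (-0.088, 0.560).

(-0.088, 0.560)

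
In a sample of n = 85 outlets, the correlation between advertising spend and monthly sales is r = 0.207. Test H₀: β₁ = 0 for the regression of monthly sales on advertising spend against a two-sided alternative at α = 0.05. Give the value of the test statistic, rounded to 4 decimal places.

t = r·√(n − 2)/√(1 − r²) = 0.207·√83/√0.957151 = 1.9276.
df = n − 2 = 83.
Two-sided p ≈ 0.0573, which is ≥ 0.05, so fail to reject H₀.
The data do not give significant evidence of a linear association between advertising spend and monthly sales.

t = 1.9276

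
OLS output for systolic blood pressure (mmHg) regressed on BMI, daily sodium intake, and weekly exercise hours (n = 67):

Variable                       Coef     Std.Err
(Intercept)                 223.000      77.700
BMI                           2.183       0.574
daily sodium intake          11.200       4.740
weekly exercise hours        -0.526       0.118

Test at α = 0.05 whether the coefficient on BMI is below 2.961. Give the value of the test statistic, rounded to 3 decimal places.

t = -1.355

Read off: b = 2.183, SE = 0.574 for BMI.
H₀: β₁ = 2.961 vs H₁: β₁ < 2.961.
t = (2.183 − 2.961) / 0.574 = -1.355.
df = n − k − 1 = 67 − 3 − 1 = 63.
One-sided p ≈ 0.0901, which is ≥ 0.05, so fail to reject H₀.
The data do not give significant evidence that the true slope on BMI is below 2.961 mmHg per unit, holding the other predictors fixed.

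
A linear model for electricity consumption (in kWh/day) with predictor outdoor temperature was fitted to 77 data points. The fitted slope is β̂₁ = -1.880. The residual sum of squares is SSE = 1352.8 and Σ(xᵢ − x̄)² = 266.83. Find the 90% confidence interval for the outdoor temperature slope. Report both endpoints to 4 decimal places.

(-2.3130, -1.4470)

MSE = SSE/(n − 2) = 1352.8/75 = 18.0373.
SE(β̂₁) = √(MSE/Sₓₓ) = √(18.0373/266.83) = 0.259997.
df = n − 2 = 75.
t* = t_{0.05, 75} = 1.665425.
Margin = t* × SE = 1.665425 × 0.259997 = 0.433006.
CI: -1.880 ± 0.433006 → (-2.3130, -1.4470).
With 90% confidence, each one-unit increase in outdoor temperature is associated with a change of between -2.3130 and -1.4470 kWh/day in electricity consumption.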